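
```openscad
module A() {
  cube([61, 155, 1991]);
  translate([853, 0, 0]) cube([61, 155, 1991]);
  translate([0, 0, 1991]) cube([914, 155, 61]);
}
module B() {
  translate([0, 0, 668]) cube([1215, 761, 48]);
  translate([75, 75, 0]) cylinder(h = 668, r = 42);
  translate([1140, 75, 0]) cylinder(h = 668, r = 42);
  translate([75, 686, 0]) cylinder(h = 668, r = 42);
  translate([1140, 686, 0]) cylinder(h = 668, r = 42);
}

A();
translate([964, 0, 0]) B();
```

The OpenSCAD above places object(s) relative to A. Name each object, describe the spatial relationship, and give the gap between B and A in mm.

The table's nearest face is 50 mm from the door frame's +x face.

A is a door frame. B is a table. The table is on the floor beside the door frame on its +x side. The gap between the table and the door frame is 50 mm.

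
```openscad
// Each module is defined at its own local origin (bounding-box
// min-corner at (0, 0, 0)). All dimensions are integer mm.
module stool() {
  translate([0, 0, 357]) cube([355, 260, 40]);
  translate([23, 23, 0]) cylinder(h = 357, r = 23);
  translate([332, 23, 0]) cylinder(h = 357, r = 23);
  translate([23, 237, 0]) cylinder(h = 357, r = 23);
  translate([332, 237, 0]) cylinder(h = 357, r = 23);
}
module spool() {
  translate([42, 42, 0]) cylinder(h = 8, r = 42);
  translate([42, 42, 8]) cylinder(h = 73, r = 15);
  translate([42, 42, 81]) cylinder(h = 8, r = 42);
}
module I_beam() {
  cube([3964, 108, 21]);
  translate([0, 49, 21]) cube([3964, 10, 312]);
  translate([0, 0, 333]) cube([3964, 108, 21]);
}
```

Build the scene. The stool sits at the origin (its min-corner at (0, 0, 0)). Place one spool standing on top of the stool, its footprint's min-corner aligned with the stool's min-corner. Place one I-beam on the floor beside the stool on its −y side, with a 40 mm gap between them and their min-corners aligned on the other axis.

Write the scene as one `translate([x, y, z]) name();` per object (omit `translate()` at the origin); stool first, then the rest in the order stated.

stool();
translate([0, 0, 397]) spool();
translate([0, -148, 0]) I_beam();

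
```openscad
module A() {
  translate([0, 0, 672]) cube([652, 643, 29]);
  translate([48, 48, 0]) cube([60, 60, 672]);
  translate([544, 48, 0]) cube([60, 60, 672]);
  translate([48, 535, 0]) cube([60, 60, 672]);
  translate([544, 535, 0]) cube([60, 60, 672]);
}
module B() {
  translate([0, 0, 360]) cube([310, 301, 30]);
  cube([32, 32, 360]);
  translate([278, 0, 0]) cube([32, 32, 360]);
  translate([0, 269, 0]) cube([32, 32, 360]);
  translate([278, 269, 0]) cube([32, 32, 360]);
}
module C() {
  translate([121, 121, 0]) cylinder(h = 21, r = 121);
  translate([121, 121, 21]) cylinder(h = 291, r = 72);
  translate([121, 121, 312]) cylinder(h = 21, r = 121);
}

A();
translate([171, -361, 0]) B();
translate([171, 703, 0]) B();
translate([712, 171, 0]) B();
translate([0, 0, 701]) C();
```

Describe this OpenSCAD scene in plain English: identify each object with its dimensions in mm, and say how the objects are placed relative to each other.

A is a table with a 652×643 mm rectangular top, 29 mm thick, top surface at z = 701 mm, supported by four 60×60 mm square legs, each inset 48 mm from the nearest pair of top edges, running from the floor.

B is a simple wooden stool: a rectangular seat 310 mm (x) by 301 mm (y), 30 mm thick, top face at z = 390 mm, on four square legs, each 32×32 mm in cross-section. The legs rest on z = 0, each flush with a corner of the seat.

C is a spool: two coaxial disc flanges of radius 121 mm and thickness 21 mm, joined by a core cylinder of radius 72 mm and height 291 mm. The lower flange rests on z = 0 and the three cylinders share a vertical axis.

Three stools sit around the table at the −y, +y, +x sides. The spool is on top of the table.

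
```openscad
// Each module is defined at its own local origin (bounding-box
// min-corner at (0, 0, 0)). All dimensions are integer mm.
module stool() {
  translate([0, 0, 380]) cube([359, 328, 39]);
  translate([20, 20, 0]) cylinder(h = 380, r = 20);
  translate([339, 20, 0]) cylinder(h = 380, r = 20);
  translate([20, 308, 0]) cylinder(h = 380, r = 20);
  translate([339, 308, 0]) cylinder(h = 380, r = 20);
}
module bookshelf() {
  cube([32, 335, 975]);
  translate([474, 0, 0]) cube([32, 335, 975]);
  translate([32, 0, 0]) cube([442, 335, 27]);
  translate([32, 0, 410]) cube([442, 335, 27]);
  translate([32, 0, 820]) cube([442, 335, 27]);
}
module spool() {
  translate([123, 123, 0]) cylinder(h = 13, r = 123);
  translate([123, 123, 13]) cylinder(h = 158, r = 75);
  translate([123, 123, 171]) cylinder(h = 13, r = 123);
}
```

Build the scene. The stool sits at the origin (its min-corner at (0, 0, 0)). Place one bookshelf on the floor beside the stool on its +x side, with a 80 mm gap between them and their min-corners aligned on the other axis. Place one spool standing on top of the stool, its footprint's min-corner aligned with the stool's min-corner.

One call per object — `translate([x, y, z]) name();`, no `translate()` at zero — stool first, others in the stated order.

stool();
translate([439, 0, 0]) bookshelf();
translate([0, 0, 419]) spool();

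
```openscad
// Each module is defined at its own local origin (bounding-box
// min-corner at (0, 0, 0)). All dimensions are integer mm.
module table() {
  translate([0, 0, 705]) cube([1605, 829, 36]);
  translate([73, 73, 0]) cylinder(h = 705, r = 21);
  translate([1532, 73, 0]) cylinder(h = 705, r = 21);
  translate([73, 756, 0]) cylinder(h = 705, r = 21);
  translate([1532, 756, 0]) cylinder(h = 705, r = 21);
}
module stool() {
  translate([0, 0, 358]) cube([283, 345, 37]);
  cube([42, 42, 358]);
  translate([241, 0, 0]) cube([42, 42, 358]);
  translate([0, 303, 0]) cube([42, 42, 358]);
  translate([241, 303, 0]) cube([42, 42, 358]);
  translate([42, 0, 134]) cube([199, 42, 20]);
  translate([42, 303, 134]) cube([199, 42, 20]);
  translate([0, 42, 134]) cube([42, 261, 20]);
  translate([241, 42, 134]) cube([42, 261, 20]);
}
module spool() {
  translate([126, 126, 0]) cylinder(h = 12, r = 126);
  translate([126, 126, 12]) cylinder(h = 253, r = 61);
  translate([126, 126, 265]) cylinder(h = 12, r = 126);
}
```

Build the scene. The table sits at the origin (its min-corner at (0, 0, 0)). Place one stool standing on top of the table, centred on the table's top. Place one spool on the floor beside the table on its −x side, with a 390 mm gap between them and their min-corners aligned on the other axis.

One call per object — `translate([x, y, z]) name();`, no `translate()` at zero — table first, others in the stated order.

table();
translate([661, 242, 741]) stool();
translate([-642, 0, 0]) spool();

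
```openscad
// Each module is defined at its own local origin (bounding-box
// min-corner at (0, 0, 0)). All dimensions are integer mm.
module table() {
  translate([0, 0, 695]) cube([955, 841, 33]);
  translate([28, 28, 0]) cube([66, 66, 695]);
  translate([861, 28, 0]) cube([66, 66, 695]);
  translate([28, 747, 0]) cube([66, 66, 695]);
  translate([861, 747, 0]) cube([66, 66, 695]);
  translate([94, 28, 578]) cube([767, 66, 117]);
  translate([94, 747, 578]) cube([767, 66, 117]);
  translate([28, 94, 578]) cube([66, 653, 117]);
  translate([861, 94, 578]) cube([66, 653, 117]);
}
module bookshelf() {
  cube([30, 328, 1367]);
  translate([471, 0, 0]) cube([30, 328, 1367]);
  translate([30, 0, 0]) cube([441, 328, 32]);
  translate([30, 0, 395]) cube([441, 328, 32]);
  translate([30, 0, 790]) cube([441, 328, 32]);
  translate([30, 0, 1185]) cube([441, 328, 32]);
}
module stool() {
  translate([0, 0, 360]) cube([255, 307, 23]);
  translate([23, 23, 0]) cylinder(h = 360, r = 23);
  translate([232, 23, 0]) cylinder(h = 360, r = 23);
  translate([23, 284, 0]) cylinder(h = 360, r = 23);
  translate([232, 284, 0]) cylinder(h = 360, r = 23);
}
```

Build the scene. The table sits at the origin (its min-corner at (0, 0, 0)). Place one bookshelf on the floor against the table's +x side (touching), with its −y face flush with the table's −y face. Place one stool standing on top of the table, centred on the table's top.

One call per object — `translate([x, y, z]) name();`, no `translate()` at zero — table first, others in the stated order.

table();
translate([955, 0, 0]) bookshelf();
translate([350, 267, 728]) stool();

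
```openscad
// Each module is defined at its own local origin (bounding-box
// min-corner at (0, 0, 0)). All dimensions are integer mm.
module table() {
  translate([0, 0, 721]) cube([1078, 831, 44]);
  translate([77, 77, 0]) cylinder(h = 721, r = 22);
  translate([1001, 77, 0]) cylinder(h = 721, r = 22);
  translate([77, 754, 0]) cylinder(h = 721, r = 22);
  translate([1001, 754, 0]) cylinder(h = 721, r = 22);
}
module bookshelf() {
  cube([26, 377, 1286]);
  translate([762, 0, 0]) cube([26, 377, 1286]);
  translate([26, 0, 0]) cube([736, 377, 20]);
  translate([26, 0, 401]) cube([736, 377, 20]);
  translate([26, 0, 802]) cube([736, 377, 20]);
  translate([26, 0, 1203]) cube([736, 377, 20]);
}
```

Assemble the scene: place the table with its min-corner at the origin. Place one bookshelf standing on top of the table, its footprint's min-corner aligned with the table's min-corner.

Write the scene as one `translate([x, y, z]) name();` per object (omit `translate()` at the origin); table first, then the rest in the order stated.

table();
translate([0, 0, 765]) bookshelf();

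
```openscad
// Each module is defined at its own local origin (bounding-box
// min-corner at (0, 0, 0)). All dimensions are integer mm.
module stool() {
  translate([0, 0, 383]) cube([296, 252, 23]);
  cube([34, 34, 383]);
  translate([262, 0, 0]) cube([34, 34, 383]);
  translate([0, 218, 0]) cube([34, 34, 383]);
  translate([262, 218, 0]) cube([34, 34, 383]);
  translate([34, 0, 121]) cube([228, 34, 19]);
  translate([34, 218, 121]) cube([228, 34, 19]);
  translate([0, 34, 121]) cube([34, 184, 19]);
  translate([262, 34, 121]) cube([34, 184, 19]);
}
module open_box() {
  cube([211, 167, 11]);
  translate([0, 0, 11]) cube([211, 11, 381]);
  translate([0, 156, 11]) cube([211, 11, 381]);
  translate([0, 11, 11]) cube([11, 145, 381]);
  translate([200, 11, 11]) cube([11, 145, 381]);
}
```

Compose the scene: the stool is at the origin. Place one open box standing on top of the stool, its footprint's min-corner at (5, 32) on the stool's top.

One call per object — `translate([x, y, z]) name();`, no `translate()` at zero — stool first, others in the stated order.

stool();
translate([5, 32, 406]) open_box();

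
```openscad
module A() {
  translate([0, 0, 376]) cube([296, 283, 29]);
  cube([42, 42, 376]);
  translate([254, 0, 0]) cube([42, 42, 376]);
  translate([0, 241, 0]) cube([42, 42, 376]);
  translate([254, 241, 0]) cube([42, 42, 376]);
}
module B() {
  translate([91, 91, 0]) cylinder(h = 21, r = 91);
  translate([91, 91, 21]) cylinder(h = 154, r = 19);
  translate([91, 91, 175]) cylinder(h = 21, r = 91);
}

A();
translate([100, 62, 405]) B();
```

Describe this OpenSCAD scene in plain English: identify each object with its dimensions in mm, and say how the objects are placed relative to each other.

A is a simple wooden stool: a rectangular seat 296 mm (x) by 283 mm (y), 29 mm thick, top face at z = 405 mm, on four square legs, each 42×42 mm in cross-section. The legs rest on z = 0, each flush with a corner of the seat.

B is a spool: two coaxial disc flanges of radius 91 mm and thickness 21 mm, joined by a core cylinder of radius 19 mm and height 154 mm. The lower flange rests on z = 0 and the three cylinders share a vertical axis.

The spool is on top of the stool.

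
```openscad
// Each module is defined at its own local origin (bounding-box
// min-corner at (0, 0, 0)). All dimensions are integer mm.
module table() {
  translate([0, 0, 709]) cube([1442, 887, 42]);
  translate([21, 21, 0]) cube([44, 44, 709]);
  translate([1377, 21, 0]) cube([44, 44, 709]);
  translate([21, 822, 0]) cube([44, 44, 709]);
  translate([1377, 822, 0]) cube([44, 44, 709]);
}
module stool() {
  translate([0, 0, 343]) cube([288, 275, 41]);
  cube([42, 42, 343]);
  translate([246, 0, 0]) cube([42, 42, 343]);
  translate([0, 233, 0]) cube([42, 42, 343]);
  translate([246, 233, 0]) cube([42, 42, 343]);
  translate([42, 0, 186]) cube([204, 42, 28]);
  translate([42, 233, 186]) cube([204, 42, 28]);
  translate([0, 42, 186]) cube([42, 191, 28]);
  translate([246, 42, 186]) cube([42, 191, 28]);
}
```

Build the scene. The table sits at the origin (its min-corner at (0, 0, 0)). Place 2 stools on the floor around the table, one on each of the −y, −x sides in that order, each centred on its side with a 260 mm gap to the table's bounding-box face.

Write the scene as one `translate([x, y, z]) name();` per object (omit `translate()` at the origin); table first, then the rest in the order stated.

table();
translate([577, -535, 0]) stool();
translate([-548, 306, 0]) stool();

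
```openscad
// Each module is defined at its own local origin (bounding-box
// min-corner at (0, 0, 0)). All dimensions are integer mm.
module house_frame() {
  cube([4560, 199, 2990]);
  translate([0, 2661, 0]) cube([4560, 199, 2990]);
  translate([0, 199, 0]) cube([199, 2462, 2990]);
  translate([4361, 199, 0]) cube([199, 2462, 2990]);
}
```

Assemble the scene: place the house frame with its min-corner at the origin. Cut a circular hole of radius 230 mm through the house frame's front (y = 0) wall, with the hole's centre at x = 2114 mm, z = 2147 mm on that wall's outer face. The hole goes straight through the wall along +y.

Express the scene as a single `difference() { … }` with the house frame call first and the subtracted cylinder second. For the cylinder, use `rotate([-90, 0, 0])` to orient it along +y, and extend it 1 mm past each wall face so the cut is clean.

difference() {
  house_frame();
  translate([2114, -1, 2147]) rotate([-90, 0, 0]) cylinder(h = 201, r = 230);
}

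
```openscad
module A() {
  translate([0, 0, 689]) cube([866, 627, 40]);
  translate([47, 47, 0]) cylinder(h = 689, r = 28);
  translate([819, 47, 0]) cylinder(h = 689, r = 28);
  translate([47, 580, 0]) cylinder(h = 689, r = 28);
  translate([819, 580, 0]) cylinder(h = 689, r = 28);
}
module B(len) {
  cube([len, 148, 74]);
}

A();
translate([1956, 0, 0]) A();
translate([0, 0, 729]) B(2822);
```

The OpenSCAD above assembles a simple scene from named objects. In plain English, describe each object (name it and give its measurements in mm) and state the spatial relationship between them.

A is a rectangular dining table. The top is 866×627×40 mm with its upper surface at z = 729 mm. It stands on four round legs of 56 mm diameter, each leg's bounding box inset 19 mm from the nearest pair of top edges, running from the floor to the underside of the top.

B is a rectangular beam 2822 mm long (x), 148 mm deep (y), 74 mm thick (z).

The beam spans the tops of two tables placed 1090 mm apart, resting at z = 729 mm.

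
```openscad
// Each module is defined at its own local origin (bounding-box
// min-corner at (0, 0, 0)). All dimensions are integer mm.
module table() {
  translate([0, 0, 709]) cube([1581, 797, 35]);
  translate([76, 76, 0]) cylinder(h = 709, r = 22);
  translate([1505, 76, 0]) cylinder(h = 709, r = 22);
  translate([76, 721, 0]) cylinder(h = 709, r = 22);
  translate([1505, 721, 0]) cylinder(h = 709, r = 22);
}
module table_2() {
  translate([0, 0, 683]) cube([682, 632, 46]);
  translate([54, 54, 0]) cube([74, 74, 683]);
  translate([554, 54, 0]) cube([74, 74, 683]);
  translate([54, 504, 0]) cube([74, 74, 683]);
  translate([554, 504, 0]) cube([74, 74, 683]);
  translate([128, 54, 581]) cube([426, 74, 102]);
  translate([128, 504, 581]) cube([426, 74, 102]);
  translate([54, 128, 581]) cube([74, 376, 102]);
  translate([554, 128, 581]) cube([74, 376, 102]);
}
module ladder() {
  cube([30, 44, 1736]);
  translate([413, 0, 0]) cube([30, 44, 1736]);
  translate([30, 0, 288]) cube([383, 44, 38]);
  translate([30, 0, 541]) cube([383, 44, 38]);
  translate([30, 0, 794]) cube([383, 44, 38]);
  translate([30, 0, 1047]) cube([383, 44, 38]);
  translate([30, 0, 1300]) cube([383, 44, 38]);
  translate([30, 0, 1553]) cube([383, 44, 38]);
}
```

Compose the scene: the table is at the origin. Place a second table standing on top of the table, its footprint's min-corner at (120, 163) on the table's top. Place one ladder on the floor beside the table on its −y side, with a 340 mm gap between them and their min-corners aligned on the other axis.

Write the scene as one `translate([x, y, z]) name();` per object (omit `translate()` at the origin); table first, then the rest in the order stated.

table();
translate([120, 163, 744]) table_2();
translate([0, -384, 0]) ladder();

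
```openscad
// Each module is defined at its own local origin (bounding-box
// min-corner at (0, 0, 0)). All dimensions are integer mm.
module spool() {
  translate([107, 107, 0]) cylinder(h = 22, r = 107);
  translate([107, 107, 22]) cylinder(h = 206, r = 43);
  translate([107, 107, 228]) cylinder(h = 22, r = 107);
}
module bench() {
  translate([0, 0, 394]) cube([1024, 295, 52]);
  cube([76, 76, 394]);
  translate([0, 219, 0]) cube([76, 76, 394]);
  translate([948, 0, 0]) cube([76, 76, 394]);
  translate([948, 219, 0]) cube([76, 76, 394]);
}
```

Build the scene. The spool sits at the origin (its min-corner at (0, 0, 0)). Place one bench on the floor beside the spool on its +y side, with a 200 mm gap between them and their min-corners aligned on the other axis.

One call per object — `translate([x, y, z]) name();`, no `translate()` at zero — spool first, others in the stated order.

spool();
translate([0, 414, 0]) bench();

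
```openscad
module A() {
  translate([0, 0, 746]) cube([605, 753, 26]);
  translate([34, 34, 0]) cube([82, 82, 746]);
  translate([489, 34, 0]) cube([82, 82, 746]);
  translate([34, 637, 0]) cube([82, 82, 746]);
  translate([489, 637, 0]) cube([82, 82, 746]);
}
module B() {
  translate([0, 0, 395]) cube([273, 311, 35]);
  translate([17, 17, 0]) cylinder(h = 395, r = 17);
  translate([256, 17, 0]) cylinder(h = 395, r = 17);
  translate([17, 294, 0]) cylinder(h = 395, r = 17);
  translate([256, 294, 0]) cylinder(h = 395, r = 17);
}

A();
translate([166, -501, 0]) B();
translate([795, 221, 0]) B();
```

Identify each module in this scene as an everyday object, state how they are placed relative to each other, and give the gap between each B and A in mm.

A is a table. B is a stool. Two stools sit around the table at the −y, +x sides. The gap between each stool and the table is 190 mm.

Each stool's nearest face is 190 mm from the table's bounding box.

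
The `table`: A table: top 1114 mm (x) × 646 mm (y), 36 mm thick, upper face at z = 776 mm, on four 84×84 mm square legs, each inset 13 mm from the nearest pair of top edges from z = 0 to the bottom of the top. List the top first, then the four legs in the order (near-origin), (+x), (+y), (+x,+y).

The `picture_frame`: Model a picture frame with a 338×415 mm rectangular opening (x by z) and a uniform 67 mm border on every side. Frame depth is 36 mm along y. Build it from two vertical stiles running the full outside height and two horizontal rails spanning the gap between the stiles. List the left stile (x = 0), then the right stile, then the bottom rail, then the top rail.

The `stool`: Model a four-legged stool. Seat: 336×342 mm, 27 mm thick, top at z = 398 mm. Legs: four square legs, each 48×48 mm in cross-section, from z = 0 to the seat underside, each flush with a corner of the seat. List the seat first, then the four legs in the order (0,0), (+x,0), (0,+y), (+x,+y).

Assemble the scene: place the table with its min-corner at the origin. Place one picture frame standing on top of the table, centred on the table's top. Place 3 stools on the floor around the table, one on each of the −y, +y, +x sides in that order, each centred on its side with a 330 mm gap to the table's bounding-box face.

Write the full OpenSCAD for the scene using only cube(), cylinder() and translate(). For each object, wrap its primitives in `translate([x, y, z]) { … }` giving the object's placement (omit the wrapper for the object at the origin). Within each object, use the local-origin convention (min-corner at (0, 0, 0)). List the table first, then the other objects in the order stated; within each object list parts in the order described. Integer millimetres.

translate([0, 0, 740]) cube([1114, 646, 36]);
translate([13, 13, 0]) cube([84, 84, 740]);
translate([1017, 13, 0]) cube([84, 84, 740]);
translate([13, 549, 0]) cube([84, 84, 740]);
translate([1017, 549, 0]) cube([84, 84, 740]);
translate([321, 305, 776]) {
  cube([67, 36, 549]);
  translate([405, 0, 0]) cube([67, 36, 549]);
  translate([67, 0, 0]) cube([338, 36, 67]);
  translate([67, 0, 482]) cube([338, 36, 67]);
}
translate([389, -672, 0]) {
  translate([0, 0, 371]) cube([336, 342, 27]);
  cube([48, 48, 371]);
  translate([288, 0, 0]) cube([48, 48, 371]);
  translate([0, 294, 0]) cube([48, 48, 371]);
  translate([288, 294, 0]) cube([48, 48, 371]);
}
translate([389, 976, 0]) {
  translate([0, 0, 371]) cube([336, 342, 27]);
  cube([48, 48, 371]);
  translate([288, 0, 0]) cube([48, 48, 371]);
  translate([0, 294, 0]) cube([48, 48, 371]);
  translate([288, 294, 0]) cube([48, 48, 371]);
}
translate([1444, 152, 0]) {
  translate([0, 0, 371]) cube([336, 342, 27]);
  cube([48, 48, 371]);
  translate([288, 0, 0]) cube([48, 48, 371]);
  translate([0, 294, 0]) cube([48, 48, 371]);
  translate([288, 294, 0]) cube([48, 48, 371]);
}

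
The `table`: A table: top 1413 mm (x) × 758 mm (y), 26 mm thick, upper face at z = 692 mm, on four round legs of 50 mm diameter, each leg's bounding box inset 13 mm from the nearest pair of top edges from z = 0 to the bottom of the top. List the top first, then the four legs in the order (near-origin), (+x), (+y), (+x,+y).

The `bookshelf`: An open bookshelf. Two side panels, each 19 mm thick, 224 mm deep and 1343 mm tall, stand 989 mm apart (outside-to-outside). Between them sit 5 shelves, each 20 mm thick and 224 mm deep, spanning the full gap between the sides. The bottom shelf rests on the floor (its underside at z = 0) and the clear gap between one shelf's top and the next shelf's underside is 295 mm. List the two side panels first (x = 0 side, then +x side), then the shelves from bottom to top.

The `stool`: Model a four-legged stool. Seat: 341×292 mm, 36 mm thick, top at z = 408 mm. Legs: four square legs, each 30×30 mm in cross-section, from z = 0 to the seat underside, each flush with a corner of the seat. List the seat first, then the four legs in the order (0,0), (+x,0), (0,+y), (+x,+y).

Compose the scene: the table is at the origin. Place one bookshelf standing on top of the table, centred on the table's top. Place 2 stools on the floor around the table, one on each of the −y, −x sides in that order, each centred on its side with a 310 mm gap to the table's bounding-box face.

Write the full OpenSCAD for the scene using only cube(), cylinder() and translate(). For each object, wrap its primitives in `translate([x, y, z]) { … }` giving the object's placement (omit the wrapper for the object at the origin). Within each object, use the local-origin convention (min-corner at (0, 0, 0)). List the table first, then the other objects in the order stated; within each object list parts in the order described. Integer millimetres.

translate([0, 0, 666]) cube([1413, 758, 26]);
translate([38, 38, 0]) cylinder(h = 666, r = 25);
translate([1375, 38, 0]) cylinder(h = 666, r = 25);
translate([38, 720, 0]) cylinder(h = 666, r = 25);
translate([1375, 720, 0]) cylinder(h = 666, r = 25);
translate([212, 267, 692]) {
  cube([19, 224, 1343]);
  translate([970, 0, 0]) cube([19, 224, 1343]);
  translate([19, 0, 0]) cube([951, 224, 20]);
  translate([19, 0, 315]) cube([951, 224, 20]);
  translate([19, 0, 630]) cube([951, 224, 20]);
  translate([19, 0, 945]) cube([951, 224, 20]);
  translate([19, 0, 1260]) cube([951, 224, 20]);
}
translate([536, -602, 0]) {
  translate([0, 0, 372]) cube([341, 292, 36]);
  cube([30, 30, 372]);
  translate([311, 0, 0]) cube([30, 30, 372]);
  translate([0, 262, 0]) cube([30, 30, 372]);
  translate([311, 262, 0]) cube([30, 30, 372]);
}
translate([-651, 233, 0]) {
  translate([0, 0, 372]) cube([341, 292, 36]);
  cube([30, 30, 372]);
  translate([311, 0, 0]) cube([30, 30, 372]);
  translate([0, 262, 0]) cube([30, 30, 372]);
  translate([311, 262, 0]) cube([30, 30, 372]);
}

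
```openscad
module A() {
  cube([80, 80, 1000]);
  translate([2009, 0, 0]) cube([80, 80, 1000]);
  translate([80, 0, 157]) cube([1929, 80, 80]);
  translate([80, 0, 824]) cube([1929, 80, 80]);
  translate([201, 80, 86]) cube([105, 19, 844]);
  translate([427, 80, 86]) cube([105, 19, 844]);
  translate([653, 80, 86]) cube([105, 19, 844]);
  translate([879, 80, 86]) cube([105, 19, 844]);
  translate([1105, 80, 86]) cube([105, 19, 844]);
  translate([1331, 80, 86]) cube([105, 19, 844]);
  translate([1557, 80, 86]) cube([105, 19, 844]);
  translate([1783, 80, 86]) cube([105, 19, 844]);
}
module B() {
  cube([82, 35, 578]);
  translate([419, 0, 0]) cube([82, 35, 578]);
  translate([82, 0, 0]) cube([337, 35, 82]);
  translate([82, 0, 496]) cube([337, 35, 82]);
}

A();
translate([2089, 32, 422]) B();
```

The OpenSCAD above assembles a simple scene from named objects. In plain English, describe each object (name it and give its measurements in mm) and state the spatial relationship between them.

A is a fence section. Two 80×80 mm posts, 1000 mm tall, stand on the floor with a clear span of 1929 mm between their inner faces. Two horizontal rails of 80×80 mm section span the gap between the posts with their undersides at z = 157 mm and z = 824 mm, flush with the posts' −y face. 8 pickets, each 105 mm wide, 19 mm thick and 844 mm tall, are fixed to the +y face of the rails with their bottoms at z = 86 mm, evenly spaced across the span with equal gaps (rounded down to the nearest mm) at the −x end and between each pair — any rounding remainder accumulates at the +x end.

B is a picture frame with a 337×414 mm rectangular opening (x by z) and a uniform 82 mm border on every side. Frame depth is 35 mm along y. It is built from two vertical stiles running the full outside height and two horizontal rails spanning the gap between the stiles.

The picture frame is beside the fence section with their tops flush at z = 1000.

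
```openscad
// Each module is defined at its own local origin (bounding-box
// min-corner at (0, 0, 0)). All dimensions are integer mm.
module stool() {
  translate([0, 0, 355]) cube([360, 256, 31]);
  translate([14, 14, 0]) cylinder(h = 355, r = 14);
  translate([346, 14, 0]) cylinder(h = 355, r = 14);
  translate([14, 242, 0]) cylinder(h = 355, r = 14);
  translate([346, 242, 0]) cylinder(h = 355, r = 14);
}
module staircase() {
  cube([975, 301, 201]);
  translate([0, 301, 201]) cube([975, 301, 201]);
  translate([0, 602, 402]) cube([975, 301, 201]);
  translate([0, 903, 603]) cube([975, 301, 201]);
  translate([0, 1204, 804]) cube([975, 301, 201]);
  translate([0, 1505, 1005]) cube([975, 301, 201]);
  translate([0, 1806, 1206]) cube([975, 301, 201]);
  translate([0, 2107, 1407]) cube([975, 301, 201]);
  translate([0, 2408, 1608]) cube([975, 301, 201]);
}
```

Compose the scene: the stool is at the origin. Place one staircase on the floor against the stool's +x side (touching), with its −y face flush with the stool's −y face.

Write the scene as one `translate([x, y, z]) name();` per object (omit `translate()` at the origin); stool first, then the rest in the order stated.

stool();
translate([360, 0, 0]) staircase();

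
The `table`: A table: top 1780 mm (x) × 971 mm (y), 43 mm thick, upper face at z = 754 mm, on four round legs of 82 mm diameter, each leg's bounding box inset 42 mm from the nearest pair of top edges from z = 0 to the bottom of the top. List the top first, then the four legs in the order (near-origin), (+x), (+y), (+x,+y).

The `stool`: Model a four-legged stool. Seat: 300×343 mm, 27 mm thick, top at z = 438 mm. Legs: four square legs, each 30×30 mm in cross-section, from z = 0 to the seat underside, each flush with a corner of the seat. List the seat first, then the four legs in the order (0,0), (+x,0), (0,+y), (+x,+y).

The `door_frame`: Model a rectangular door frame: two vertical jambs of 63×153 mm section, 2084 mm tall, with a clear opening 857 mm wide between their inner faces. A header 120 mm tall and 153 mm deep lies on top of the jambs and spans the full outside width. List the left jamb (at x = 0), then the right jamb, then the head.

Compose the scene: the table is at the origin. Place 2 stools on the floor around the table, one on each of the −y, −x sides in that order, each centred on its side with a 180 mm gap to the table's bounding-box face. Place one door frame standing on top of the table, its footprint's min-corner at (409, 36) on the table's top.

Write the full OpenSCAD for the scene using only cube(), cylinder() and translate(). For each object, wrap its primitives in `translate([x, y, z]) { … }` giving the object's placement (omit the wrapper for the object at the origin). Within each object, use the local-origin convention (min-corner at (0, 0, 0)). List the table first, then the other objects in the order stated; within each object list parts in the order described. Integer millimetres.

translate([0, 0, 711]) cube([1780, 971, 43]);
translate([83, 83, 0]) cylinder(h = 711, r = 41);
translate([1697, 83, 0]) cylinder(h = 711, r = 41);
translate([83, 888, 0]) cylinder(h = 711, r = 41);
translate([1697, 888, 0]) cylinder(h = 711, r = 41);
translate([740, -523, 0]) {
  translate([0, 0, 411]) cube([300, 343, 27]);
  cube([30, 30, 411]);
  translate([270, 0, 0]) cube([30, 30, 411]);
  translate([0, 313, 0]) cube([30, 30, 411]);
  translate([270, 313, 0]) cube([30, 30, 411]);
}
translate([-480, 314, 0]) {
  translate([0, 0, 411]) cube([300, 343, 27]);
  cube([30, 30, 411]);
  translate([270, 0, 0]) cube([30, 30, 411]);
  translate([0, 313, 0]) cube([30, 30, 411]);
  translate([270, 313, 0]) cube([30, 30, 411]);
}
translate([409, 36, 754]) {
  cube([63, 153, 2084]);
  translate([920, 0, 0]) cube([63, 153, 2084]);
  translate([0, 0, 2084]) cube([983, 153, 120]);
}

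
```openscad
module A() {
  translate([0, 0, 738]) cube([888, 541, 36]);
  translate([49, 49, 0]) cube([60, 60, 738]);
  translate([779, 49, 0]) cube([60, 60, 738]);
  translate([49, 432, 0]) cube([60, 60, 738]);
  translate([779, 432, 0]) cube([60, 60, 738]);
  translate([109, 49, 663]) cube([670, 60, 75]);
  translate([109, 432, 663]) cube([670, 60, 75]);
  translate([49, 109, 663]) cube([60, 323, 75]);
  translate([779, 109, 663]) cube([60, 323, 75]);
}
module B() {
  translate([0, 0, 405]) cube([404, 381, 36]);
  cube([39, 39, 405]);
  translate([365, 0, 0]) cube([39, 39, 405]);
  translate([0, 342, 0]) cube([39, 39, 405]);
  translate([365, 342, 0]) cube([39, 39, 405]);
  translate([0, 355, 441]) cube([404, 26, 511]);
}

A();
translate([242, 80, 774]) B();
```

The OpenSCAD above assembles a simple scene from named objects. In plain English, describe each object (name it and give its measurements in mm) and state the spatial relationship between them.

A is a table: top 888 mm (x) × 541 mm (y), 36 mm thick, upper face at z = 774 mm, on four 60×60 mm square legs, each inset 49 mm from the nearest pair of top edges, running from z = 0 to the bottom of the top. Four apron rails, 60 mm thick and 75 mm tall, run between adjacent legs with their top edges flush with the underside of the top and their outer faces flush with the legs' outer faces.

B is a chair: 404×381 mm seat, 36 mm thick, top at z = 441 mm, on four 39 mm square corner legs flush with the seat edges. A 26 mm thick backrest slab spans the full seat width, extending 511 mm above the seat top, its back face flush with the seat's +y edge.

The chair is on top of the table, centred.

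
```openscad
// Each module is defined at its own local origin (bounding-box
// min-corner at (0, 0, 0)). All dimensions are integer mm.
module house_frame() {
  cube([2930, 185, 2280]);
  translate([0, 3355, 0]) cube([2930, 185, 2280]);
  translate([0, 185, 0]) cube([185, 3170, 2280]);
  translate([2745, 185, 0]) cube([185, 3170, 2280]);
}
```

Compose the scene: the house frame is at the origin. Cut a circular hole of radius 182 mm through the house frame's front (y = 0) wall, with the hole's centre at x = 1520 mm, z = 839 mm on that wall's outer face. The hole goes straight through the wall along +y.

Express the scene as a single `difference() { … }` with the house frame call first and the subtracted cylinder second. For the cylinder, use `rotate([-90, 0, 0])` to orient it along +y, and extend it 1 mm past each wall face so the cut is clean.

difference() {
  house_frame();
  translate([1520, -1, 839]) rotate([-90, 0, 0]) cylinder(h = 187, r = 182);
}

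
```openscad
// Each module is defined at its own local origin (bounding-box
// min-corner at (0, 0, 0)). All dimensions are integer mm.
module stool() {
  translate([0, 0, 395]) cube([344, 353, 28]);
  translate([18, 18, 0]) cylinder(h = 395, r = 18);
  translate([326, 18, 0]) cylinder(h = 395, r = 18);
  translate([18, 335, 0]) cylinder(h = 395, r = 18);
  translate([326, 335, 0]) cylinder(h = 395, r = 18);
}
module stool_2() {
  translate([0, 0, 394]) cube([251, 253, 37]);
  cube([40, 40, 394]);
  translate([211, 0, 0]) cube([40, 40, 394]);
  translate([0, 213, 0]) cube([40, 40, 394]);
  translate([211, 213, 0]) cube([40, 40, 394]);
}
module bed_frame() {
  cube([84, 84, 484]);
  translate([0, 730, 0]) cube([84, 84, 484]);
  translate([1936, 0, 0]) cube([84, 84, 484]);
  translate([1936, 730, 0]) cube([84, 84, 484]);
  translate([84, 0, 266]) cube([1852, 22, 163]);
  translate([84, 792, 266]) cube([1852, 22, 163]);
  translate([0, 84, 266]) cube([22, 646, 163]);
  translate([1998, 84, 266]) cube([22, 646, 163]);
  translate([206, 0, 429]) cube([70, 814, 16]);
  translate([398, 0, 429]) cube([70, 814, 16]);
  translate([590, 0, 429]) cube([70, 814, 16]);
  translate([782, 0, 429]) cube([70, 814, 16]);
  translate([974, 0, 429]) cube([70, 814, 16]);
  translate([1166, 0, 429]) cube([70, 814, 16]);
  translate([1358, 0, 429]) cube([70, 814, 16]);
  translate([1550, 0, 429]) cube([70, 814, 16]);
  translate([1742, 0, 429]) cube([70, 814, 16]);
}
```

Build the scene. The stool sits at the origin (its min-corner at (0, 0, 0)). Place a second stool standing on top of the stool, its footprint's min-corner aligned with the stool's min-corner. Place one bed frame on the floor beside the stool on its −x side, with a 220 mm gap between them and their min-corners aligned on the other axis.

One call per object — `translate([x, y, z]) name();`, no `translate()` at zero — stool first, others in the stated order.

stool();
translate([0, 0, 423]) stool_2();
translate([-2240, 0, 0]) bed_frame();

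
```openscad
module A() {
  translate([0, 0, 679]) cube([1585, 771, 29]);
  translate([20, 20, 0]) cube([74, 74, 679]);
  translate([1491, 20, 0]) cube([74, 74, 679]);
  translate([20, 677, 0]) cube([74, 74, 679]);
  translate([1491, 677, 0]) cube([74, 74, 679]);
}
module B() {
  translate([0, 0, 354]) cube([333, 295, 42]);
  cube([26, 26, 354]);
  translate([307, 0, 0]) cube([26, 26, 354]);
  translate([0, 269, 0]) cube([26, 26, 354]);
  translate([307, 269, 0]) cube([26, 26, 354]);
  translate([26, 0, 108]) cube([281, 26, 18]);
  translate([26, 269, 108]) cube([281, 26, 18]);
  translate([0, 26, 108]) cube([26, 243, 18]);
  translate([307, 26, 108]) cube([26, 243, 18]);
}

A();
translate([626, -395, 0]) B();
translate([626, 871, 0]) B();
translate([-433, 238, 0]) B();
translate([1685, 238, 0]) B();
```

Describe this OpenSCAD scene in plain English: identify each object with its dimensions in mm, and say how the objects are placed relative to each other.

A is a rectangular dining table. The top is 1585×771×29 mm with its upper surface at z = 708 mm. It stands on four 74×74 mm square legs, each inset 20 mm from the nearest pair of top edges, running from the floor to the underside of the top.

B is a simple wooden stool: a rectangular seat 333 mm (x) by 295 mm (y), 42 mm thick, top face at z = 396 mm, on four square legs, each 26×26 mm in cross-section. The legs rest on z = 0, each flush with a corner of the seat. Four stretchers, 26 mm wide and 18 mm tall, connect adjacent legs with their undersides at z = 108 mm, each running between the inner faces of the legs it joins and aligned with the legs' outer faces on the other axis.

Four stools sit around the table at the −y, +y, −x, +x sides.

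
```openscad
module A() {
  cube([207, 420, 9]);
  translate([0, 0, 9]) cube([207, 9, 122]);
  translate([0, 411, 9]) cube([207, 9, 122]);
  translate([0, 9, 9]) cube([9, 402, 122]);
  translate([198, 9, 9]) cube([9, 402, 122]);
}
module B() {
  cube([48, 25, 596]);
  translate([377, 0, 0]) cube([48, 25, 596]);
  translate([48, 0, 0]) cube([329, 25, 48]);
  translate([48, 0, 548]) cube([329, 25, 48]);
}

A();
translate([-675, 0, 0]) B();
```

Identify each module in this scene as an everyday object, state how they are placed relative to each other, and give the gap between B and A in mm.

The picture frame's nearest face is 250 mm from the open box's −x face.

A is an open box. B is a picture frame. The picture frame is on the floor beside the open box on its −x side. The gap between the picture frame and the open box is 250 mm.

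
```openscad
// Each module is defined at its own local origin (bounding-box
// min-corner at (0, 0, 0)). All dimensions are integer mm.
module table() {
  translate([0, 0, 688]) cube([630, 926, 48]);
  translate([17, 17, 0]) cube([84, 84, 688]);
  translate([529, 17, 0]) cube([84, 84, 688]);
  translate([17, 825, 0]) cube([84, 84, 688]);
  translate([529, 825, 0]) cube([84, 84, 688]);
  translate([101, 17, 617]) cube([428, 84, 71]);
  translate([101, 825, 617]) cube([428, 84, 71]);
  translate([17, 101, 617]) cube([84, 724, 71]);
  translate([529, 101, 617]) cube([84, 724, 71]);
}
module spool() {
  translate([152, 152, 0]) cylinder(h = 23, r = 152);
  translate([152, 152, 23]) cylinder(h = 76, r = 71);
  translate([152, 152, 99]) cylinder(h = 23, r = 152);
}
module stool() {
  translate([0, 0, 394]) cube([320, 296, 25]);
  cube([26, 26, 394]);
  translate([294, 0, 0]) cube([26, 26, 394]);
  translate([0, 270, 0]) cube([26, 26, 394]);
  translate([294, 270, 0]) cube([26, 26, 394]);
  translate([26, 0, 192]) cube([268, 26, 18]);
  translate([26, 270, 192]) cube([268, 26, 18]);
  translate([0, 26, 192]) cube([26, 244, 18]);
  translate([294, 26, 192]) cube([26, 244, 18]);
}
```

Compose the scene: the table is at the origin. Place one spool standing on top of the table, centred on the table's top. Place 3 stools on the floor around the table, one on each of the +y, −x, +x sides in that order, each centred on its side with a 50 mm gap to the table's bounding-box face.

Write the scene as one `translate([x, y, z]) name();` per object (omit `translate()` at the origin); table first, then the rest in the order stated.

table();
translate([163, 311, 736]) spool();
translate([155, 976, 0]) stool();
translate([-370, 315, 0]) stool();
translate([680, 315, 0]) stool();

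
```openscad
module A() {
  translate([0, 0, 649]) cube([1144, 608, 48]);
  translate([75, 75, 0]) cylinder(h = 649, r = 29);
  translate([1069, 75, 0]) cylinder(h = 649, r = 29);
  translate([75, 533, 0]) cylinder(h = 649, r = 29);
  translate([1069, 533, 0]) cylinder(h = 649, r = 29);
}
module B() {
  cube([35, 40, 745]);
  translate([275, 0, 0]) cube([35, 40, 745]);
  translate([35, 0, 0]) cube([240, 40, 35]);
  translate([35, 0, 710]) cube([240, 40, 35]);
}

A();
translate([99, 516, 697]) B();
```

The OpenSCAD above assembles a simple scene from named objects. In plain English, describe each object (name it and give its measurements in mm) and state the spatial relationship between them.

A is a table: top 1144 mm (x) × 608 mm (y), 48 mm thick, upper face at z = 697 mm, on four round legs of 58 mm diameter, each leg's bounding box inset 46 mm from the nearest pair of top edges, running from z = 0 to the bottom of the top.

B is a rectangular picture frame lying in the x–z plane (depth along y). The opening is 240 mm wide (x) by 675 mm tall (z), surrounded by a border 35 mm wide on all four sides. The frame is 40 mm deep and is made of two full-height vertical stiles with two horizontal rails fitted between them.

The picture frame is on top of the table.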